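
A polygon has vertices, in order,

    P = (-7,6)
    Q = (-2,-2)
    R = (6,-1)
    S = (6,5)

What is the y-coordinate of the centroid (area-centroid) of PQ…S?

Apply the shoelace (surveyor's) formula. First the cross-terms c_i = x_i·y_{i+1} − x_{i+1}·y_i:
  26, 14, 36, 71  ⇒  2A = 147, A = 73.5.
Then Σ (y_i + y_{i+1})·c_i = 987, so ȳ = 987 / (6·73.5) = 47/21.

47/21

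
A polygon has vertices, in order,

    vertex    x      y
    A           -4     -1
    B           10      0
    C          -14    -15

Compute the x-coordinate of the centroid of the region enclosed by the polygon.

Apply Gauss's area formula. First the cross-terms c_i = x_i·y_{i+1} − x_{i+1}·y_i:
  10, -150, -46  ⇒  2A = -186, A = -93.
Then Σ (x_i + x_{i+1})·c_i = 1488, so x̄ = 1488 / (6·(-93)) = -8/3.

-8/3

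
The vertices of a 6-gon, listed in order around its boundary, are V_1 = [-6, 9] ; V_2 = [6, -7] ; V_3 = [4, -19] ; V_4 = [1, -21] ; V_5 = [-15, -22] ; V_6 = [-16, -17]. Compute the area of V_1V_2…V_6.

421.5

V_1→V_2: (-6)(-7) − (6)(9) = -12
V_2→V_3: (6)(-19) − (4)(-7) = -86
V_3→V_4: (4)(-21) − (1)(-19) = -65
V_4→V_5: (1)(-22) − (-15)(-21) = -337
V_5→V_6: (-15)(-17) − (-16)(-22) = -97
V_6→V_1: (-16)(9) − (-6)(-17) = -246
Σ = -843
Area = |Σ|/2 = 421.5.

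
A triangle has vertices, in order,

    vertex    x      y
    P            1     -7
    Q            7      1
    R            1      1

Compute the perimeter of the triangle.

|PQ| = √((6)² + (8)²) = √100 = 10
|QR| = √((-6)² + (0)²) = √36 = 6
|RP| = √((0)² + (-8)²) = √64 = 8
Perimeter = 10 + 6 + 8 = 24.

24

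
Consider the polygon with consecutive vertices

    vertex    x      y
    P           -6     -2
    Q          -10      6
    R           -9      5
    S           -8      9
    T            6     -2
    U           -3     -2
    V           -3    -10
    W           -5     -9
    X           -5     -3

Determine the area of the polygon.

Apply the shoelace (surveyor's) formula: 2A = Σ (x_i·y_{i+1} − x_{i+1}·y_i), indices taken mod 9.
Σ = (-56) + (4) + (-41) + (-38) + (-18) + (24) + (-23) + (-30) + (-8) = -186
Area = |Σ|/2 = 93.

93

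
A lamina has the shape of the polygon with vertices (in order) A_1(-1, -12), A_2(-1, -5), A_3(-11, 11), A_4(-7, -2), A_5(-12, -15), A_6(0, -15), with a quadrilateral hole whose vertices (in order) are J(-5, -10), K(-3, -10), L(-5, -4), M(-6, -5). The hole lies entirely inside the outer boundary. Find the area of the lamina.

Outer boundary:
Apply the surveyor's formula: 2A = Σ (x_i·y_{i+1} − x_{i+1}·y_i), indices taken mod 6.
Σ = (-7) + (-66) + (99) + (81) + (180) + (-15) = 272
Area = |Σ|/2 = 136.
Hole:
J→K: (-5)(-10) − (-3)(-10) = 20
K→L: (-3)(-4) − (-5)(-10) = -38
L→M: (-5)(-5) − (-6)(-4) = 1
M→J: (-6)(-10) − (-5)(-5) = 35
Σ = 18
Area = |Σ|/2 = 9.
Net area = 136 − 9 = 127.

127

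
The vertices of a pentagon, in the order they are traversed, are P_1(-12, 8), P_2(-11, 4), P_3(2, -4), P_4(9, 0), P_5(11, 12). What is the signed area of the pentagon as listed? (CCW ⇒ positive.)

Apply the shoelace (surveyor's) formula: 2A = Σ (x_i·y_{i+1} − x_{i+1}·y_i), indices taken mod 5.
Cross-terms: 40, 36, 36, 108, 232  ⇒  Σ = 452
Signed area = Σ/2 = 226 (positive ⇒ counter-clockwise traversal).

226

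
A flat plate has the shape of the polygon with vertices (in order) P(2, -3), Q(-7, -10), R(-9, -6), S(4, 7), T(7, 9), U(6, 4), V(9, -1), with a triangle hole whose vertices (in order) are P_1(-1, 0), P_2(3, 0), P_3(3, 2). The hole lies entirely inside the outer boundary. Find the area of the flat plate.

113

Outer boundary:
Apply the shoelace (surveyor's) formula: 2A = Σ (x_i·y_{i+1} − x_{i+1}·y_i), indices taken mod 7.
Cross-terms: -41, -48, -39, -13, -26, -42, -25  ⇒  Σ = -234
Area = |Σ|/2 = 117.
Hole:
Cross-terms: 0, 6, 2  ⇒  Σ = 8
Area = |Σ|/2 = 4.
Net area = 117 − 4 = 113.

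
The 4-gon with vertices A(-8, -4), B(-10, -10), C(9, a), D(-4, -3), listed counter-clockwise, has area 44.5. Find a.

The doubled signed area Σ (x_i y_{i+1} − x_{i+1} y_i) is linear in a.
With a=0 it equals 95; the coefficient of a is -6 (from the two edges through C).
So -6·a + 95 = 2·44.5 = 89 ⇒ a = 1.

1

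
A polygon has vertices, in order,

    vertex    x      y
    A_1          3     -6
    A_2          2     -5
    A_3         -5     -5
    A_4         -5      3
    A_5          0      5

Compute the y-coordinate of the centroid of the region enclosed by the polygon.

-139/177

Apply the surveyor's formula. First the cross-terms c_i = x_i·y_{i+1} − x_{i+1}·y_i:
  -3, -35, -40, -25, -15  ⇒  2A = -118, A = -59.
Then Σ (y_i + y_{i+1})·c_i = 278, so ȳ = 278 / (6·(-59)) = -139/177.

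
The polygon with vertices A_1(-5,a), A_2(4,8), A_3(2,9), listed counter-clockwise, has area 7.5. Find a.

The doubled signed area Σ (x_i y_{i+1} − x_{i+1} y_i) is linear in a.
With a=0 it equals 25; the coefficient of a is -2 (from the two edges through A_1).
So -2·a + 25 = 2·7.5 = 15 ⇒ a = 5.

5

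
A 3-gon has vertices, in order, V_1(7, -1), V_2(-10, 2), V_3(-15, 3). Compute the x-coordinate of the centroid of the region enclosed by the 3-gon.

Apply Gauss's area formula. First the cross-terms c_i = x_i·y_{i+1} − x_{i+1}·y_i:
  4, 0, -6  ⇒  2A = -2, A = -1.
Then Σ (x_i + x_{i+1})·c_i = 36, so x̄ = 36 / (6·(-1)) = -6.

-6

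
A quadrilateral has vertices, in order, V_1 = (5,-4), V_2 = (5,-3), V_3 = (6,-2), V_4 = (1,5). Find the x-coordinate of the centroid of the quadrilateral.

Apply the shoelace (surveyor's) formula. First the cross-terms c_i = x_i·y_{i+1} − x_{i+1}·y_i:
  5, 8, 32, -29  ⇒  2A = 16, A = 8.
Then Σ (x_i + x_{i+1})·c_i = 188, so x̄ = 188 / (6·8) = 47/12.

47/12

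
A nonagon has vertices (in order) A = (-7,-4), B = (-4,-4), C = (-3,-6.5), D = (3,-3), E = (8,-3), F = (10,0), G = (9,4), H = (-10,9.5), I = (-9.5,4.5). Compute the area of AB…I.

Σ = (12) + (14) + (28.5) + (15) + (30) + (40) + (125.5) + (45.25) + (69.5) = 379.75
Area = |Σ|/2 = 189.875.

189.875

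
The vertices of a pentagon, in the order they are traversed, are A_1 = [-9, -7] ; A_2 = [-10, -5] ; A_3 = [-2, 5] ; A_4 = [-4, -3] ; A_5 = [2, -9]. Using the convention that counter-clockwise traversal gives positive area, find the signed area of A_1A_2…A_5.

Apply the surveyor's formula: 2A = Σ (x_i·y_{i+1} − x_{i+1}·y_i), indices taken mod 5.
Σ = (-25) + (-60) + (26) + (42) + (-95) = -112
Signed area = Σ/2 = -56 (negative ⇒ clockwise traversal).

-56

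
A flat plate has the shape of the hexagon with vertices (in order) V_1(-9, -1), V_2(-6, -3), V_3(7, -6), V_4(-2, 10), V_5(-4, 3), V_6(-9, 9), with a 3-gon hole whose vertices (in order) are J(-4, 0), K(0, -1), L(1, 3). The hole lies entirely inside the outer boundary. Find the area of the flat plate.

117

Outer boundary:
Σ = (21) + (57) + (58) + (34) + (-9) + (90) = 251
Area = |Σ|/2 = 125.5.
Hole:
Apply the surveyor's formula: 2A = Σ (x_i·y_{i+1} − x_{i+1}·y_i), indices taken mod 3.
Σ = (4) + (1) + (12) = 17
Area = |Σ|/2 = 8.5.
Net area = 125.5 − 8.5 = 117.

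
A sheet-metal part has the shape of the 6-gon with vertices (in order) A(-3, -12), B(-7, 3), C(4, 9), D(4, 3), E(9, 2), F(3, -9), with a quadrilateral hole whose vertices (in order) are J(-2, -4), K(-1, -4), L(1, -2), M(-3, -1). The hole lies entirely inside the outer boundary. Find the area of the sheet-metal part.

Outer boundary:
Σ = (-93) + (-75) + (-24) + (-19) + (-87) + (-63) = -361
Area = |Σ|/2 = 180.5.
Hole:
Apply the shoelace (surveyor's) formula: 2A = Σ (x_i·y_{i+1} − x_{i+1}·y_i), indices taken mod 4.
Σ = (4) + (6) + (-7) + (10) = 13
Area = |Σ|/2 = 6.5.
Net area = 180.5 − 6.5 = 174.

174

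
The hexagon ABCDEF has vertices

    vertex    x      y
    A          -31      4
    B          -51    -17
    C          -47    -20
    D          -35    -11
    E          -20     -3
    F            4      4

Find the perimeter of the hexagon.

126

|AB| = √((-20)² + (-21)²) = √841 = 29
|BC| = √((4)² + (-3)²) = √25 = 5
|CD| = √((12)² + (9)²) = √225 = 15
|DE| = √((15)² + (8)²) = √289 = 17
|EF| = √((24)² + (7)²) = √625 = 25
|FA| = √((-35)² + (0)²) = √1225 = 35
Perimeter = 29 + 5 + 15 + 17 + 25 + 35 = 126.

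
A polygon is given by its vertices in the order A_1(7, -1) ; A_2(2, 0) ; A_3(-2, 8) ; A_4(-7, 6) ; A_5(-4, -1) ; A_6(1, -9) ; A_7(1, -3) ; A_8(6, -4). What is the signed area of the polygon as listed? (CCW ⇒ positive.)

86

Cross-terms: 2, 16, 44, 31, 37, 6, 14, 22  ⇒  Σ = 172
Signed area = Σ/2 = 86 (positive ⇒ counter-clockwise traversal).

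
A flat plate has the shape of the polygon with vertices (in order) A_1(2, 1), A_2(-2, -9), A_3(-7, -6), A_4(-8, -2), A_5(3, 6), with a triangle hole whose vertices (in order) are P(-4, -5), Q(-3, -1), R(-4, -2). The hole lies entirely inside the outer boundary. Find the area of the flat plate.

74.5

Outer boundary:
Σ = (-16) + (-51) + (-34) + (-42) + (-9) = -152
Area = |Σ|/2 = 76.
Hole:
Apply the shoelace formula: 2A = Σ (x_i·y_{i+1} − x_{i+1}·y_i), indices taken mod 3.
Σ = (-11) + (2) + (12) = 3
Area = |Σ|/2 = 1.5.
Net area = 76 − 1.5 = 74.5.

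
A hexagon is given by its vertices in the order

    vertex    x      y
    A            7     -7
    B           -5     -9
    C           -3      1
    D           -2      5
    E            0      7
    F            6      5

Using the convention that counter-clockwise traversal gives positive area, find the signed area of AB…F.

-138

Apply the shoelace (surveyor's) formula: 2A = Σ (x_i·y_{i+1} − x_{i+1}·y_i), indices taken mod 6.
A→B: (7)(-9) − (-5)(-7) = -98
B→C: (-5)(1) − (-3)(-9) = -32
C→D: (-3)(5) − (-2)(1) = -13
D→E: (-2)(7) − (0)(5) = -14
E→F: (0)(5) − (6)(7) = -42
F→A: (6)(-7) − (7)(5) = -77
Σ = -276
Signed area = Σ/2 = -138 (negative ⇒ clockwise traversal).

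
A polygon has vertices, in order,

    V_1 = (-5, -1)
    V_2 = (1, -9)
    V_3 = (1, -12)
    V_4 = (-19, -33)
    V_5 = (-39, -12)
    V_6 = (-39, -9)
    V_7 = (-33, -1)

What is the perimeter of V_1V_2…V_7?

|V_1V_2| = √((6)² + (-8)²) = √100 = 10
|V_2V_3| = √((0)² + (-3)²) = √9 = 3
|V_3V_4| = √((-20)² + (-21)²) = √841 = 29
|V_4V_5| = √((-20)² + (21)²) = √841 = 29
|V_5V_6| = √((0)² + (3)²) = √9 = 3
|V_6V_7| = √((6)² + (8)²) = √100 = 10
|V_7V_1| = √((28)² + (0)²) = √784 = 28
Perimeter = 10 + 3 + 29 + 29 + 3 + 10 + 28 = 112.

112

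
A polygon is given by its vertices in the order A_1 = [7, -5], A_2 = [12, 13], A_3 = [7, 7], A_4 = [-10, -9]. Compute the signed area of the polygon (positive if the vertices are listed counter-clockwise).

132

Apply the shoelace (surveyor's) formula: 2A = Σ (x_i·y_{i+1} − x_{i+1}·y_i), indices taken mod 4.
Cross-terms: 151, -7, 7, 113  ⇒  Σ = 264
Signed area = Σ/2 = 132 (positive ⇒ counter-clockwise traversal).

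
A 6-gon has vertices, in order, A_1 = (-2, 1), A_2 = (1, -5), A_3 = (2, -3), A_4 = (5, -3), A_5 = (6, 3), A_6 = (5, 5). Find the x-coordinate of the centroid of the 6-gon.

27/11

Apply the shoelace formula. First the cross-terms c_i = x_i·y_{i+1} − x_{i+1}·y_i:
  9, 7, 9, 33, 15, 15  ⇒  2A = 88, A = 44.
Then Σ (x_i + x_{i+1})·c_i = 648, so x̄ = 648 / (6·44) = 27/11.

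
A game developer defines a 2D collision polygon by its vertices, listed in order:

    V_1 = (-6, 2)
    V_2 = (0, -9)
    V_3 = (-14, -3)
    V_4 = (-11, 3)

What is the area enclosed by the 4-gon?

75.5

Apply the surveyor's formula: 2A = Σ (x_i·y_{i+1} − x_{i+1}·y_i), indices taken mod 4.
V_1→V_2: (-6)(-9) − (0)(2) = 54
V_2→V_3: (0)(-3) − (-14)(-9) = -126
V_3→V_4: (-14)(3) − (-11)(-3) = -75
V_4→V_1: (-11)(2) − (-6)(3) = -4
Σ = -151
Area = |Σ|/2 = 75.5.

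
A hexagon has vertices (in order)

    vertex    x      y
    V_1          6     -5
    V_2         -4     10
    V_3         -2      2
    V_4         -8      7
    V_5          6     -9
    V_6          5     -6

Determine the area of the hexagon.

52

V_1→V_2: (6)(10) − (-4)(-5) = 40
V_2→V_3: (-4)(2) − (-2)(10) = 12
V_3→V_4: (-2)(7) − (-8)(2) = 2
V_4→V_5: (-8)(-9) − (6)(7) = 30
V_5→V_6: (6)(-6) − (5)(-9) = 9
V_6→V_1: (5)(-5) − (6)(-6) = 11
Σ = 104
Area = |Σ|/2 = 52.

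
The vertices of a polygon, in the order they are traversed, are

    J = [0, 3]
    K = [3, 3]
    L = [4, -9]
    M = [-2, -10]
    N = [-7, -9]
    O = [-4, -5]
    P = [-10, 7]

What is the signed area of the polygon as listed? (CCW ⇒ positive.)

-133.5

Cross-terms: -9, -39, -58, -52, -1, -78, -30  ⇒  Σ = -267
Signed area = Σ/2 = -133.5 (negative ⇒ clockwise traversal).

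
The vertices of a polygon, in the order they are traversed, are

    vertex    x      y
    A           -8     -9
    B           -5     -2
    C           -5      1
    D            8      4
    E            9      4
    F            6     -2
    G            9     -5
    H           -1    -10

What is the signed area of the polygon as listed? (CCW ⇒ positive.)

Apply the shoelace (surveyor's) formula: 2A = Σ (x_i·y_{i+1} − x_{i+1}·y_i), indices taken mod 8.
A→B: (-8)(-2) − (-5)(-9) = -29
B→C: (-5)(1) − (-5)(-2) = -15
C→D: (-5)(4) − (8)(1) = -28
D→E: (8)(4) − (9)(4) = -4
E→F: (9)(-2) − (6)(4) = -42
F→G: (6)(-5) − (9)(-2) = -12
G→H: (9)(-10) − (-1)(-5) = -95
H→A: (-1)(-9) − (-8)(-10) = -71
Σ = -296
Signed area = Σ/2 = -148 (negative ⇒ clockwise traversal).

-148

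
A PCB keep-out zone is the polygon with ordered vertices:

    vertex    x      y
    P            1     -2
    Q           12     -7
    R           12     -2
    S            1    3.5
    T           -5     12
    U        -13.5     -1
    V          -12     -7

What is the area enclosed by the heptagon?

215.5

Apply the surveyor's formula: 2A = Σ (x_i·y_{i+1} − x_{i+1}·y_i), indices taken mod 7.
Σ = (17) + (60) + (44) + (29.5) + (167) + (82.5) + (31) = 431
Area = |Σ|/2 = 215.5.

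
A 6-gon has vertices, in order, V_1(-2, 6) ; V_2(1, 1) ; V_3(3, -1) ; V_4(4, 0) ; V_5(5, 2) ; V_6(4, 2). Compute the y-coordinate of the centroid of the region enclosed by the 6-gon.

94/45

Apply the shoelace formula. First the cross-terms c_i = x_i·y_{i+1} − x_{i+1}·y_i:
  -8, -4, 4, 8, 2, 28  ⇒  2A = 30, A = 15.
Then Σ (y_i + y_{i+1})·c_i = 188, so ȳ = 188 / (6·15) = 94/45.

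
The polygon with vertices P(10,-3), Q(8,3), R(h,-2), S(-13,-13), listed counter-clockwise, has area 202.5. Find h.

-14

Write out the shoelace sum; only the two edges meeting at R involve h:
2·Area = [(8·(-2) − h·3) + (h·(-13) − (-13)·(-2))] + 223
       = -16·h + 181 = 405
⇒ h = -14.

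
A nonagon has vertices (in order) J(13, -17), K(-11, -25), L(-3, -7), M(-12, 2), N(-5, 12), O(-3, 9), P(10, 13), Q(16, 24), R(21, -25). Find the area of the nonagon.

888

Apply the surveyor's formula: 2A = Σ (x_i·y_{i+1} − x_{i+1}·y_i), indices taken mod 9.
Σ = (-512) + (2) + (-90) + (-134) + (-9) + (-129) + (32) + (-904) + (-32) = -1776
Area = |Σ|/2 = 888.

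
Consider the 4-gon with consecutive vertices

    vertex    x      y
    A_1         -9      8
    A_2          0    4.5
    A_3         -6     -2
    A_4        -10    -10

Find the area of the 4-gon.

Apply the surveyor's formula: 2A = Σ (x_i·y_{i+1} − x_{i+1}·y_i), indices taken mod 4.
Σ = (-40.5) + (27) + (40) + (-170) = -143.5
Area = |Σ|/2 = 71.75.

71.75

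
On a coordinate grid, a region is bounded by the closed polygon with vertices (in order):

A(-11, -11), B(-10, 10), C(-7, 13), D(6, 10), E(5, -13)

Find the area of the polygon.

377

Apply Gauss's area formula: 2A = Σ (x_i·y_{i+1} − x_{i+1}·y_i), indices taken mod 5.
Σ = (-220) + (-60) + (-148) + (-128) + (-198) = -754
Area = |Σ|/2 = 377.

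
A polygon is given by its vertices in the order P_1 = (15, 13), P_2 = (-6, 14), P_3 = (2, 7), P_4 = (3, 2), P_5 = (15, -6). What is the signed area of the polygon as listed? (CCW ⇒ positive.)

219

Apply the shoelace formula: 2A = Σ (x_i·y_{i+1} − x_{i+1}·y_i), indices taken mod 5.
Σ = (288) + (-70) + (-17) + (-48) + (285) = 438
Signed area = Σ/2 = 219 (positive ⇒ counter-clockwise traversal).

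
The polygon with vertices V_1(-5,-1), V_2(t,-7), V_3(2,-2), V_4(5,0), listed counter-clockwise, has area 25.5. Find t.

3

The doubled signed area Σ (x_i y_{i+1} − x_{i+1} y_i) is linear in t.
With t=0 it equals 54; the coefficient of t is -1 (from the two edges through V_2).
So -1·t + 54 = 2·25.5 = 51 ⇒ t = 3.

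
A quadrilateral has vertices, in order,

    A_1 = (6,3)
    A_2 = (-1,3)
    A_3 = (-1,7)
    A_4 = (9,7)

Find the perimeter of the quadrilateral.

|A_1A_2| = √((-7)² + (0)²) = √49 = 7
|A_2A_3| = √((0)² + (4)²) = √16 = 4
|A_3A_4| = √((10)² + (0)²) = √100 = 10
|A_4A_1| = √((-3)² + (-4)²) = √25 = 5
Perimeter = 7 + 4 + 10 + 5 = 26.

26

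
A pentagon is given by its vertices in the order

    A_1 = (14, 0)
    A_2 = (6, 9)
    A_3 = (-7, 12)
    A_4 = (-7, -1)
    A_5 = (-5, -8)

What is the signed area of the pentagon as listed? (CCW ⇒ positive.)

Apply the shoelace formula: 2A = Σ (x_i·y_{i+1} − x_{i+1}·y_i), indices taken mod 5.
A_1→A_2: (14)(9) − (6)(0) = 126
A_2→A_3: (6)(12) − (-7)(9) = 135
A_3→A_4: (-7)(-1) − (-7)(12) = 91
A_4→A_5: (-7)(-8) − (-5)(-1) = 51
A_5→A_1: (-5)(0) − (14)(-8) = 112
Σ = 515
Signed area = Σ/2 = 257.5 (positive ⇒ counter-clockwise traversal).

257.5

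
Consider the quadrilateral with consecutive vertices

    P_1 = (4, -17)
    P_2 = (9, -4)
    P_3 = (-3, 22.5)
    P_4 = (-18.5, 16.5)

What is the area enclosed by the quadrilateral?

Apply the surveyor's formula: 2A = Σ (x_i·y_{i+1} − x_{i+1}·y_i), indices taken mod 4.
Σ = (137) + (190.5) + (366.75) + (248.5) = 942.75
Area = |Σ|/2 = 471.375.

471.375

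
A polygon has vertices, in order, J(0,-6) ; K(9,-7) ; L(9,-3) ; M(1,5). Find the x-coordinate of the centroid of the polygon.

Apply the shoelace formula. First the cross-terms c_i = x_i·y_{i+1} − x_{i+1}·y_i:
  54, 36, 48, -6  ⇒  2A = 132, A = 66.
Then Σ (x_i + x_{i+1})·c_i = 1608, so x̄ = 1608 / (6·66) = 134/33.

134/33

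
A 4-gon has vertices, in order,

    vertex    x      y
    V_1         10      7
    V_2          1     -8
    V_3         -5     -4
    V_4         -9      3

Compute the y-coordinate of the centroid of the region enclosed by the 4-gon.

Apply the surveyor's formula. First the cross-terms c_i = x_i·y_{i+1} − x_{i+1}·y_i:
  -87, -44, -51, -93  ⇒  2A = -275, A = -137.5.
Then Σ (y_i + y_{i+1})·c_i = -264, so ȳ = -264 / (6·(-137.5)) = 0.32.

0.32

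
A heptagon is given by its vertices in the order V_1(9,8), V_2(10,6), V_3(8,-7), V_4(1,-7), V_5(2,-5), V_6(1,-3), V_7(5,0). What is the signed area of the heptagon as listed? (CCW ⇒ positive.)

Σ = (-26) + (-118) + (-49) + (9) + (-1) + (15) + (40) = -130
Signed area = Σ/2 = -65 (negative ⇒ clockwise traversal).

-65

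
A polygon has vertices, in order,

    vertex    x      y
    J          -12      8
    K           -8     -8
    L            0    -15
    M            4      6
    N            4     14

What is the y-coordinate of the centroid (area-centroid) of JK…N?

145/143

Apply the shoelace (surveyor's) formula. First the cross-terms c_i = x_i·y_{i+1} − x_{i+1}·y_i:
  160, 120, 60, 32, 200  ⇒  2A = 572, A = 286.
Then Σ (y_i + y_{i+1})·c_i = 1740, so ȳ = 1740 / (6·286) = 145/143.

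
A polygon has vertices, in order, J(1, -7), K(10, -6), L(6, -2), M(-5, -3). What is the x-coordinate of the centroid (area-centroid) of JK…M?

Apply the shoelace formula. First the cross-terms c_i = x_i·y_{i+1} − x_{i+1}·y_i:
  64, 16, -28, 38  ⇒  2A = 90, A = 45.
Then Σ (x_i + x_{i+1})·c_i = 780, so x̄ = 780 / (6·45) = 26/9.

26/9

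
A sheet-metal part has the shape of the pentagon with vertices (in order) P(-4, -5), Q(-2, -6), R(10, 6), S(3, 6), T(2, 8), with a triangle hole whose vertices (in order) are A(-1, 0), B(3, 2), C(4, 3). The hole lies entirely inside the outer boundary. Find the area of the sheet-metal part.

68

Outer boundary:
Apply the shoelace (surveyor's) formula: 2A = Σ (x_i·y_{i+1} − x_{i+1}·y_i), indices taken mod 5.
Cross-terms: 14, 48, 42, 12, 22  ⇒  Σ = 138
Area = |Σ|/2 = 69.
Hole:
Σ = (-2) + (1) + (3) = 2
Area = |Σ|/2 = 1.
Net area = 69 − 1 = 68.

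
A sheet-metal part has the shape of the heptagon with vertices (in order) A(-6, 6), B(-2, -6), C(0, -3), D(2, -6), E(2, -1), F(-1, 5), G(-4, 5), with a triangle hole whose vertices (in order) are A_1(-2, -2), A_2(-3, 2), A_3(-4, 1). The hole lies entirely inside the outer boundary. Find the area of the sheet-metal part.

Outer boundary:
Apply Gauss's area formula: 2A = Σ (x_i·y_{i+1} − x_{i+1}·y_i), indices taken mod 7.
Σ = (48) + (6) + (6) + (10) + (9) + (15) + (6) = 100
Area = |Σ|/2 = 50.
Hole:
Apply the shoelace (surveyor's) formula: 2A = Σ (x_i·y_{i+1} − x_{i+1}·y_i), indices taken mod 3.
A_1→A_2: (-2)(2) − (-3)(-2) = -10
A_2→A_3: (-3)(1) − (-4)(2) = 5
A_3→A_1: (-4)(-2) − (-2)(1) = 10
Σ = 5
Area = |Σ|/2 = 2.5.
Net area = 50 − 2.5 = 47.5.

47.5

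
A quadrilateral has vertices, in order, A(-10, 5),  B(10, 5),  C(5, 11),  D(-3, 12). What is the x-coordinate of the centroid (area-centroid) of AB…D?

32/183

Apply Gauss's area formula. First the cross-terms c_i = x_i·y_{i+1} − x_{i+1}·y_i:
  -100, 85, 93, 105  ⇒  2A = 183, A = 91.5.
Then Σ (x_i + x_{i+1})·c_i = 96, so x̄ = 96 / (6·91.5) = 32/183.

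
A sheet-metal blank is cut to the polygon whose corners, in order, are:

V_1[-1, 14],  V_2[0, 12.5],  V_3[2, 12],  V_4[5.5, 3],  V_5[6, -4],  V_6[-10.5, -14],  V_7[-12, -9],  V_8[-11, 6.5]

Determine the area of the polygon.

330.75

Apply Gauss's area formula: 2A = Σ (x_i·y_{i+1} − x_{i+1}·y_i), indices taken mod 8.
Cross-terms: -12.5, -25, -60, -40, -126, -73.5, -177, -147.5  ⇒  Σ = -661.5
Area = |Σ|/2 = 330.75.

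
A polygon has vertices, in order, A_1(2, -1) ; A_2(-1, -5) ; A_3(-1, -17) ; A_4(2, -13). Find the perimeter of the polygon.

|A_1A_2| = √((-3)² + (-4)²) = √25 = 5
|A_2A_3| = √((0)² + (-12)²) = √144 = 12
|A_3A_4| = √((3)² + (4)²) = √25 = 5
|A_4A_1| = √((0)² + (12)²) = √144 = 12
Perimeter = 5 + 12 + 5 + 12 = 34.

34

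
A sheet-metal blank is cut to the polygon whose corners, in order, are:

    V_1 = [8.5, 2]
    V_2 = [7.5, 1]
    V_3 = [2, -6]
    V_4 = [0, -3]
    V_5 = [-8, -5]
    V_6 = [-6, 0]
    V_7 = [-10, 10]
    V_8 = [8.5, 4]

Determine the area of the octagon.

Σ = (-6.5) + (-47) + (-6) + (-24) + (-30) + (-60) + (-125) + (-17) = -315.5
Area = |Σ|/2 = 157.75.

157.75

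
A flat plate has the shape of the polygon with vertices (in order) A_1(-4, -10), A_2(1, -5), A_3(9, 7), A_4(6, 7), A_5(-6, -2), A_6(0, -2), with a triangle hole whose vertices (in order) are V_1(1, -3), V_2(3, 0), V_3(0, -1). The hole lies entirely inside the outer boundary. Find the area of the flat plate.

Outer boundary:
Cross-terms: 30, 52, 21, 30, 12, -8  ⇒  Σ = 137
Area = |Σ|/2 = 68.5.
Hole:
Apply the surveyor's formula: 2A = Σ (x_i·y_{i+1} − x_{i+1}·y_i), indices taken mod 3.
Σ = (9) + (-3) + (1) = 7
Area = |Σ|/2 = 3.5.
Net area = 68.5 − 3.5 = 65.

65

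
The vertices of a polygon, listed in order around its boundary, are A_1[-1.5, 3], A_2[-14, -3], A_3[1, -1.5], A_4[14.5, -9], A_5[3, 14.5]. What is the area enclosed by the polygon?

Apply the shoelace (surveyor's) formula: 2A = Σ (x_i·y_{i+1} − x_{i+1}·y_i), indices taken mod 5.
Σ = (46.5) + (24) + (12.75) + (237.25) + (30.75) = 351.25
Area = |Σ|/2 = 175.625.

175.625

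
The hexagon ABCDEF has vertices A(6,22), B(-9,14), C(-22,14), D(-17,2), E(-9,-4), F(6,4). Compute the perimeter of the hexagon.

|AB| = √((-15)² + (-8)²) = √289 = 17
|BC| = √((-13)² + (0)²) = √169 = 13
|CD| = √((5)² + (-12)²) = √169 = 13
|DE| = √((8)² + (-6)²) = √100 = 10
|EF| = √((15)² + (8)²) = √289 = 17
|FA| = √((0)² + (18)²) = √324 = 18
Perimeter = 17 + 13 + 13 + 10 + 17 + 18 = 88.

88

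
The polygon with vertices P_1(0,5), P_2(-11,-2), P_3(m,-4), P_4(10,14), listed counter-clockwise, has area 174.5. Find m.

10

Write out the shoelace sum; only the two edges meeting at P_3 involve m:
2·Area = [((-11)·(-4) − m·(-2)) + (m·14 − 10·(-4))] + 105
       = 16·m + 189 = 349
⇒ m = 10.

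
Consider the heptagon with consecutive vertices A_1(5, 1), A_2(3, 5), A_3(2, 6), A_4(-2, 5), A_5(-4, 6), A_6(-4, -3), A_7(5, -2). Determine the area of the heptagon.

Apply Gauss's area formula: 2A = Σ (x_i·y_{i+1} − x_{i+1}·y_i), indices taken mod 7.
Cross-terms: 22, 8, 22, 8, 36, 23, 15  ⇒  Σ = 134
Area = |Σ|/2 = 67.

67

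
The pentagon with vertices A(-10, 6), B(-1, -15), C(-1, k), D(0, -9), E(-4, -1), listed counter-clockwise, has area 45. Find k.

The doubled signed area Σ (x_i y_{i+1} − x_{i+1} y_i) is linear in k.
With k=0 it equals 80; the coefficient of k is -1 (from the two edges through C).
So -1·k + 80 = 2·45 = 90 ⇒ k = -10.

-10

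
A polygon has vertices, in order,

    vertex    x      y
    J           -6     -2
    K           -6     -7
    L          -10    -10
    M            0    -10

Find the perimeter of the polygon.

|JK| = √((0)² + (-5)²) = √25 = 5
|KL| = √((-4)² + (-3)²) = √25 = 5
|LM| = √((10)² + (0)²) = √100 = 10
|MJ| = √((-6)² + (8)²) = √100 = 10
Perimeter = 5 + 5 + 10 + 10 = 30.

30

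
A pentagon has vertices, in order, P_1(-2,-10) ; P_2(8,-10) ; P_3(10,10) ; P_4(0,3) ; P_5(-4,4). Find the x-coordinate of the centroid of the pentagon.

634/185

Apply the shoelace (surveyor's) formula. First the cross-terms c_i = x_i·y_{i+1} − x_{i+1}·y_i:
  100, 180, 30, 12, 48  ⇒  2A = 370, A = 185.
Then Σ (x_i + x_{i+1})·c_i = 3804, so x̄ = 3804 / (6·185) = 634/185.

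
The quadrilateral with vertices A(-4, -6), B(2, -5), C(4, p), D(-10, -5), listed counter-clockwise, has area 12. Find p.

Write out the shoelace sum; only the two edges meeting at C involve p:
2·Area = [(2·p − 4·(-5)) + (4·(-5) − (-10)·p)] + 72
       = 12·p + 72 = 24
⇒ p = -4.

-4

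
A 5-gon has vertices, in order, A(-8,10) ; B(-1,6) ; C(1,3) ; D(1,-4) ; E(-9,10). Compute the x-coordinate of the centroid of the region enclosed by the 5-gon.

-353/135

Apply Gauss's area formula. First the cross-terms c_i = x_i·y_{i+1} − x_{i+1}·y_i:
  -38, -9, -7, -26, -10  ⇒  2A = -90, A = -45.
Then Σ (x_i + x_{i+1})·c_i = 706, so x̄ = 706 / (6·(-45)) = -353/135.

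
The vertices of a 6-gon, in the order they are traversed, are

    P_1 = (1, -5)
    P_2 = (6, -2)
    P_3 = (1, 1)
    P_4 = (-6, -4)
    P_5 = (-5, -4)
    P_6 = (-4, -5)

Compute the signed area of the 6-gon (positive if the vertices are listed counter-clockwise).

Cross-terms: 28, 8, 2, 4, 9, 25  ⇒  Σ = 76
Signed area = Σ/2 = 38 (positive ⇒ counter-clockwise traversal).

38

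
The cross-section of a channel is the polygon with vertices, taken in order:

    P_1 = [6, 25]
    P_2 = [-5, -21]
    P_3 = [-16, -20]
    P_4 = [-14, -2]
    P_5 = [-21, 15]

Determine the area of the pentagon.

Σ = (-1) + (-236) + (-248) + (-252) + (-615) = -1352
Area = |Σ|/2 = 676.

676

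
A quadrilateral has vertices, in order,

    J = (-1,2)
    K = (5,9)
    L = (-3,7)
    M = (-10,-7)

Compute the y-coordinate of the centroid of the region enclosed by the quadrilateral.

Apply the surveyor's formula. First the cross-terms c_i = x_i·y_{i+1} − x_{i+1}·y_i:
  -19, 62, 91, -27  ⇒  2A = 107, A = 53.5.
Then Σ (y_i + y_{i+1})·c_i = 918, so ȳ = 918 / (6·53.5) = 306/107.

306/107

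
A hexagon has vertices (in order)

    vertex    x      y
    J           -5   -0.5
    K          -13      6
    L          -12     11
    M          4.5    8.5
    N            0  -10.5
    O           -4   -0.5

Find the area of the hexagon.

Cross-terms: -36.5, -71, -151.5, -47.25, -42, -0.5  ⇒  Σ = -348.75
Area = |Σ|/2 = 174.375.

174.375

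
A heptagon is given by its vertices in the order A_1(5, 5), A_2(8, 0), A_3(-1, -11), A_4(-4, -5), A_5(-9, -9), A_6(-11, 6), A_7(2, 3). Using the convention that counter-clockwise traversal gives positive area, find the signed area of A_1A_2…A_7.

-189.5

Apply the shoelace formula: 2A = Σ (x_i·y_{i+1} − x_{i+1}·y_i), indices taken mod 7.
A_1→A_2: (5)(0) − (8)(5) = -40
A_2→A_3: (8)(-11) − (-1)(0) = -88
A_3→A_4: (-1)(-5) − (-4)(-11) = -39
A_4→A_5: (-4)(-9) − (-9)(-5) = -9
A_5→A_6: (-9)(6) − (-11)(-9) = -153
A_6→A_7: (-11)(3) − (2)(6) = -45
A_7→A_1: (2)(5) − (5)(3) = -5
Σ = -379
Signed area = Σ/2 = -189.5 (negative ⇒ clockwise traversal).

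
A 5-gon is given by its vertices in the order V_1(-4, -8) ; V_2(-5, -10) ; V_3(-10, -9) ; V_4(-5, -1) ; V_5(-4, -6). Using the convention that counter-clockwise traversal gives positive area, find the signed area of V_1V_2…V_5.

-28

Apply the shoelace (surveyor's) formula: 2A = Σ (x_i·y_{i+1} − x_{i+1}·y_i), indices taken mod 5.
Σ = (0) + (-55) + (-35) + (26) + (8) = -56
Signed area = Σ/2 = -28 (negative ⇒ clockwise traversal).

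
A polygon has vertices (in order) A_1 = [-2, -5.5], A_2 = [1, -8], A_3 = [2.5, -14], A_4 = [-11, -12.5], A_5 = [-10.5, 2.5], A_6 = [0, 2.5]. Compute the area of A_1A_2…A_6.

168.875

Σ = (21.5) + (6) + (-185.25) + (-158.75) + (-26.25) + (5) = -337.75
Area = |Σ|/2 = 168.875.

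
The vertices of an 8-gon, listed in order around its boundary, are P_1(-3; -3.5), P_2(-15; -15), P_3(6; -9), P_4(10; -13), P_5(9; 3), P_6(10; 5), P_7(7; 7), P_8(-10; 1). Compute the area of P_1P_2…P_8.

270.75

Apply the shoelace (surveyor's) formula: 2A = Σ (x_i·y_{i+1} − x_{i+1}·y_i), indices taken mod 8.
P_1→P_2: (-3)(-15) − (-15)(-3.5) = -7.5
P_2→P_3: (-15)(-9) − (6)(-15) = 225
P_3→P_4: (6)(-13) − (10)(-9) = 12
P_4→P_5: (10)(3) − (9)(-13) = 147
P_5→P_6: (9)(5) − (10)(3) = 15
P_6→P_7: (10)(7) − (7)(5) = 35
P_7→P_8: (7)(1) − (-10)(7) = 77
P_8→P_1: (-10)(-3.5) − (-3)(1) = 38
Σ = 541.5
Area = |Σ|/2 = 270.75.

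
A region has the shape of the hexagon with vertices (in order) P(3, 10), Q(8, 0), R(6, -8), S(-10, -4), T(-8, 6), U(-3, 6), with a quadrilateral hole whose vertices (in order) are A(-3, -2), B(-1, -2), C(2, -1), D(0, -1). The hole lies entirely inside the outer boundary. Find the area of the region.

Outer boundary:
Σ = (-80) + (-64) + (-104) + (-92) + (-30) + (-48) = -418
Area = |Σ|/2 = 209.
Hole:
Cross-terms: 4, 5, -2, -3  ⇒  Σ = 4
Area = |Σ|/2 = 2.
Net area = 209 − 2 = 207.

207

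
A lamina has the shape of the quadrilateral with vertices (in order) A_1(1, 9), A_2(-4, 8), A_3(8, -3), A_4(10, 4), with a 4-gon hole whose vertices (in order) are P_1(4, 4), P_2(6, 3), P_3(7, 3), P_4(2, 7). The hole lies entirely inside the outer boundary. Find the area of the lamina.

Outer boundary:
Apply the shoelace (surveyor's) formula: 2A = Σ (x_i·y_{i+1} − x_{i+1}·y_i), indices taken mod 4.
Σ = (44) + (-52) + (62) + (86) = 140
Area = |Σ|/2 = 70.
Hole:
Apply Gauss's area formula: 2A = Σ (x_i·y_{i+1} − x_{i+1}·y_i), indices taken mod 4.
Σ = (-12) + (-3) + (43) + (-20) = 8
Area = |Σ|/2 = 4.
Net area = 70 − 4 = 66.

66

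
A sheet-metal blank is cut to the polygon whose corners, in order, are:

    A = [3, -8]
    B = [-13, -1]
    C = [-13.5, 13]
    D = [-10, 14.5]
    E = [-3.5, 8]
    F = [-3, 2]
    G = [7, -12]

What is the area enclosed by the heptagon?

Apply Gauss's area formula: 2A = Σ (x_i·y_{i+1} − x_{i+1}·y_i), indices taken mod 7.
A→B: (3)(-1) − (-13)(-8) = -107
B→C: (-13)(13) − (-13.5)(-1) = -182.5
C→D: (-13.5)(14.5) − (-10)(13) = -65.75
D→E: (-10)(8) − (-3.5)(14.5) = -29.25
E→F: (-3.5)(2) − (-3)(8) = 17
F→G: (-3)(-12) − (7)(2) = 22
G→A: (7)(-8) − (3)(-12) = -20
Σ = -365.5
Area = |Σ|/2 = 182.75.

182.75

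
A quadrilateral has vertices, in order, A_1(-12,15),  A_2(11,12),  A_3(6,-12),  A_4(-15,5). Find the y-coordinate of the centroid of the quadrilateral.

Apply the surveyor's formula. First the cross-terms c_i = x_i·y_{i+1} − x_{i+1}·y_i:
  -309, -204, -150, -165  ⇒  2A = -828, A = -414.
Then Σ (y_i + y_{i+1})·c_i = -10593, so ȳ = -10593 / (6·(-414)) = 1177/276.

1177/276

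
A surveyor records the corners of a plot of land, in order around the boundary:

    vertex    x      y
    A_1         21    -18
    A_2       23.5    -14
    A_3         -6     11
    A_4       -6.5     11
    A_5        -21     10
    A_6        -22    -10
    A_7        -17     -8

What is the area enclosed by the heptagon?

Apply the shoelace formula: 2A = Σ (x_i·y_{i+1} − x_{i+1}·y_i), indices taken mod 7.
Cross-terms: 129, 174.5, 5.5, 166, 430, 6, 474  ⇒  Σ = 1385
Area = |Σ|/2 = 692.5.

692.5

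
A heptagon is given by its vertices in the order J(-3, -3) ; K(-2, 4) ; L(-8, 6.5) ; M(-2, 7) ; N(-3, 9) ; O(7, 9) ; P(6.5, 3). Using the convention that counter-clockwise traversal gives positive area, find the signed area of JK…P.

-88.5

Cross-terms: -18, 19, -43, 3, -90, -37.5, -10.5  ⇒  Σ = -177
Signed area = Σ/2 = -88.5 (negative ⇒ clockwise traversal).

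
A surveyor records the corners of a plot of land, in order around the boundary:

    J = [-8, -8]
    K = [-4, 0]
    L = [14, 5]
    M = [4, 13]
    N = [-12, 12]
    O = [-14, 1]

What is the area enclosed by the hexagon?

J→K: (-8)(0) − (-4)(-8) = -32
K→L: (-4)(5) − (14)(0) = -20
L→M: (14)(13) − (4)(5) = 162
M→N: (4)(12) − (-12)(13) = 204
N→O: (-12)(1) − (-14)(12) = 156
O→J: (-14)(-8) − (-8)(1) = 120
Σ = 590
Area = |Σ|/2 = 295.

295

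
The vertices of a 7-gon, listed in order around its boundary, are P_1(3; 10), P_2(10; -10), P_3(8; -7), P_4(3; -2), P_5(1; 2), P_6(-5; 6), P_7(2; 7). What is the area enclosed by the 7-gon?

69.5

Σ = (-130) + (10) + (5) + (8) + (16) + (-47) + (-1) = -139
Area = |Σ|/2 = 69.5.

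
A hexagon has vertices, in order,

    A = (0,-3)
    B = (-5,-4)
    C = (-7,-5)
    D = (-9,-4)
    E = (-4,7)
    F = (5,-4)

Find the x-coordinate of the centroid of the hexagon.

-329/111

Apply the shoelace formula. First the cross-terms c_i = x_i·y_{i+1} − x_{i+1}·y_i:
  -15, -3, -17, -79, -19, -15  ⇒  2A = -148, A = -74.
Then Σ (x_i + x_{i+1})·c_i = 1316, so x̄ = 1316 / (6·(-74)) = -329/111.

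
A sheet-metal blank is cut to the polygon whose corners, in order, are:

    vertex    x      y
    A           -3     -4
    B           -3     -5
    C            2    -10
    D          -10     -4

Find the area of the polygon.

18.5

A→B: (-3)(-5) − (-3)(-4) = 3
B→C: (-3)(-10) − (2)(-5) = 40
C→D: (2)(-4) − (-10)(-10) = -108
D→A: (-10)(-4) − (-3)(-4) = 28
Σ = -37
Area = |Σ|/2 = 18.5.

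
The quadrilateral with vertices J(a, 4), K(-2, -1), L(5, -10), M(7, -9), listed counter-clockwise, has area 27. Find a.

The doubled signed area Σ (x_i y_{i+1} − x_{i+1} y_i) is linear in a.
With a=0 it equals 86; the coefficient of a is 8 (from the two edges through J).
So 8·a + 86 = 2·27 = 54 ⇒ a = -4.

-4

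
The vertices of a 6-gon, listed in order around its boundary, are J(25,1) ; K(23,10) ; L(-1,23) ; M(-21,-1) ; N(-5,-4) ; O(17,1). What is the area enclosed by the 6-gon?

692

Apply Gauss's area formula: 2A = Σ (x_i·y_{i+1} − x_{i+1}·y_i), indices taken mod 6.
J→K: (25)(10) − (23)(1) = 227
K→L: (23)(23) − (-1)(10) = 539
L→M: (-1)(-1) − (-21)(23) = 484
M→N: (-21)(-4) − (-5)(-1) = 79
N→O: (-5)(1) − (17)(-4) = 63
O→J: (17)(1) − (25)(1) = -8
Σ = 1384
Area = |Σ|/2 = 692.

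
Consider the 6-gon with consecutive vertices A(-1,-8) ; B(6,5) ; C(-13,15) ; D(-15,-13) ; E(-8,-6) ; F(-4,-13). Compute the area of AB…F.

Apply the shoelace (surveyor's) formula: 2A = Σ (x_i·y_{i+1} − x_{i+1}·y_i), indices taken mod 6.
A→B: (-1)(5) − (6)(-8) = 43
B→C: (6)(15) − (-13)(5) = 155
C→D: (-13)(-13) − (-15)(15) = 394
D→E: (-15)(-6) − (-8)(-13) = -14
E→F: (-8)(-13) − (-4)(-6) = 80
F→A: (-4)(-8) − (-1)(-13) = 19
Σ = 677
Area = |Σ|/2 = 338.5.

338.5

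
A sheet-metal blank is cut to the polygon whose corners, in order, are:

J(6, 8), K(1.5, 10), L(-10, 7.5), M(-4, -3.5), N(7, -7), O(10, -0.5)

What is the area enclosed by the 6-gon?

J→K: (6)(10) − (1.5)(8) = 48
K→L: (1.5)(7.5) − (-10)(10) = 111.25
L→M: (-10)(-3.5) − (-4)(7.5) = 65
M→N: (-4)(-7) − (7)(-3.5) = 52.5
N→O: (7)(-0.5) − (10)(-7) = 66.5
O→J: (10)(8) − (6)(-0.5) = 83
Σ = 426.25
Area = |Σ|/2 = 213.125.

213.125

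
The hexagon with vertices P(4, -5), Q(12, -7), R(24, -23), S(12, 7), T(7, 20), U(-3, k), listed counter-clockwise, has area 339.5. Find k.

15

Write out the shoelace sum; only the two edges meeting at U involve k:
2·Area = [(7·k − (-3)·20) + ((-3)·(-5) − 4·k)] + 559
       = 3·k + 634 = 679
⇒ k = 15.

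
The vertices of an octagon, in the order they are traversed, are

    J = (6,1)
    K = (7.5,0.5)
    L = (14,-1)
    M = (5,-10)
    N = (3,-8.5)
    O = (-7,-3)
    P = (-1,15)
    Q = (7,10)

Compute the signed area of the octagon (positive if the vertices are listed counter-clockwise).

Cross-terms: -4.5, -14.5, -135, -12.5, -68.5, -108, -115, -53  ⇒  Σ = -511
Signed area = Σ/2 = -255.5 (negative ⇒ clockwise traversal).

-255.5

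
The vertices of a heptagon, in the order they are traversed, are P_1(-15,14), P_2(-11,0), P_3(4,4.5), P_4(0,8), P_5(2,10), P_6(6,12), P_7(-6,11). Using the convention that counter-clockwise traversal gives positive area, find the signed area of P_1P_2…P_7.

Σ = (154) + (-49.5) + (32) + (-16) + (-36) + (138) + (81) = 303.5
Signed area = Σ/2 = 151.75 (positive ⇒ counter-clockwise traversal).

151.75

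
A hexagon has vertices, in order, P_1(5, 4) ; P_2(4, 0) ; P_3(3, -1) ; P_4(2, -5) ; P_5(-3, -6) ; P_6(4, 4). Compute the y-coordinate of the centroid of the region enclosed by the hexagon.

-259/156

Apply Gauss's area formula. First the cross-terms c_i = x_i·y_{i+1} − x_{i+1}·y_i:
  -16, -4, -13, -27, 12, -4  ⇒  2A = -52, A = -26.
Then Σ (y_i + y_{i+1})·c_i = 259, so ȳ = 259 / (6·(-26)) = -259/156.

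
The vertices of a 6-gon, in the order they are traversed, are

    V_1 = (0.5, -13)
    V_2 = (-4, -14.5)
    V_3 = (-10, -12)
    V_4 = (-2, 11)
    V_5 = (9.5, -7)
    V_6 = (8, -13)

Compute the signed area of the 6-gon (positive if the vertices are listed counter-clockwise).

Σ = (-59.25) + (-97) + (-134) + (-90.5) + (-67.5) + (-97.5) = -545.75
Signed area = Σ/2 = -272.875 (negative ⇒ clockwise traversal).

-272.875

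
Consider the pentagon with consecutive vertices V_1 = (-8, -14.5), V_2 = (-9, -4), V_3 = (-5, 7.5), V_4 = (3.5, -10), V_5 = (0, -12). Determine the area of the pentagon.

150.125

Σ = (-98.5) + (-87.5) + (23.75) + (-42) + (-96) = -300.25
Area = |Σ|/2 = 150.125.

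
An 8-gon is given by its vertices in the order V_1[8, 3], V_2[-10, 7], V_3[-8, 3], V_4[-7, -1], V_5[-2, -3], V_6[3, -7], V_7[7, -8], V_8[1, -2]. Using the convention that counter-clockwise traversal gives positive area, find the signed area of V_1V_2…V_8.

110.5

Apply Gauss's area formula: 2A = Σ (x_i·y_{i+1} − x_{i+1}·y_i), indices taken mod 8.
Σ = (86) + (26) + (29) + (19) + (23) + (25) + (-6) + (19) = 221
Signed area = Σ/2 = 110.5 (positive ⇒ counter-clockwise traversal).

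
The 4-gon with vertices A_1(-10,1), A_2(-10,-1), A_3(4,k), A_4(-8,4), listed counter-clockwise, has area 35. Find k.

1

Write out the shoelace sum; only the two edges meeting at A_3 involve k:
2·Area = [((-10)·k − 4·(-1)) + (4·4 − (-8)·k)] + 52
       = -2·k + 72 = 70
⇒ k = 1.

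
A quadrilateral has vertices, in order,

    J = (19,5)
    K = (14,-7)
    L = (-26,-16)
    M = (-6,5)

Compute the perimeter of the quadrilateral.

|JK| = √((-5)² + (-12)²) = √169 = 13
|KL| = √((-40)² + (-9)²) = √1681 = 41
|LM| = √((20)² + (21)²) = √841 = 29
|MJ| = √((25)² + (0)²) = √625 = 25
Perimeter = 13 + 41 + 29 + 25 = 108.

108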